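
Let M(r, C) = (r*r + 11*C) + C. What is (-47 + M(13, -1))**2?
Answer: 12100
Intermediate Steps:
M(r, C) = r**2 + 12*C (M(r, C) = (r**2 + 11*C) + C = r**2 + 12*C)
(-47 + M(13, -1))**2 = (-47 + (13**2 + 12*(-1)))**2 = (-47 + (169 - 12))**2 = (-47 + 157)**2 = 110**2 = 12100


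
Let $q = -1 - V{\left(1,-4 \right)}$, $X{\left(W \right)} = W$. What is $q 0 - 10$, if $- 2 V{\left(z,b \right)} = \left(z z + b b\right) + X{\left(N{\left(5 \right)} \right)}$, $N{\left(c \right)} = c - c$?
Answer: $-10$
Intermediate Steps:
$N{\left(c \right)} = 0$
$V{\left(z,b \right)} = - \frac{b^{2}}{2} - \frac{z^{2}}{2}$ ($V{\left(z,b \right)} = - \frac{\left(z z + b b\right) + 0}{2} = - \frac{\left(z^{2} + b^{2}\right) + 0}{2} = - \frac{\left(b^{2} + z^{2}\right) + 0}{2} = - \frac{b^{2} + z^{2}}{2} = - \frac{b^{2}}{2} - \frac{z^{2}}{2}$)
$q = \frac{15}{2}$ ($q = -1 - \left(- \frac{\left(-4\right)^{2}}{2} - \frac{1^{2}}{2}\right) = -1 - \left(\left(- \frac{1}{2}\right) 16 - \frac{1}{2}\right) = -1 - \left(-8 - \frac{1}{2}\right) = -1 - - \frac{17}{2} = -1 + \frac{17}{2} = \frac{15}{2} \approx 7.5$)
$q 0 - 10 = \frac{15}{2} \cdot 0 - 10 = 0 - 10 = -10$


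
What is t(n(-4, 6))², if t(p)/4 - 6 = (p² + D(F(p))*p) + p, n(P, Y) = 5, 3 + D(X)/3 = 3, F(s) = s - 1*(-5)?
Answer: 20736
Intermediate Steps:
F(s) = 5 + s (F(s) = s + 5 = 5 + s)
D(X) = 0 (D(X) = -9 + 3*3 = -9 + 9 = 0)
t(p) = 24 + 4*p + 4*p² (t(p) = 24 + 4*((p² + 0*p) + p) = 24 + 4*((p² + 0) + p) = 24 + 4*(p² + p) = 24 + 4*(p + p²) = 24 + (4*p + 4*p²) = 24 + 4*p + 4*p²)
t(n(-4, 6))² = (24 + 4*5 + 4*5²)² = (24 + 20 + 4*25)² = (24 + 20 + 100)² = 144² = 20736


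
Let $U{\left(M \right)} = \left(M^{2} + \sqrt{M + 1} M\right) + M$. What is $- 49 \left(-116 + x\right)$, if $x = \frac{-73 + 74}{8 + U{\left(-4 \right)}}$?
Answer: $\frac{90909}{16} - \frac{7 i \sqrt{3}}{16} \approx 5681.8 - 0.75777 i$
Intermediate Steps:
$U{\left(M \right)} = M + M^{2} + M \sqrt{1 + M}$ ($U{\left(M \right)} = \left(M^{2} + \sqrt{1 + M} M\right) + M = \left(M^{2} + M \sqrt{1 + M}\right) + M = M + M^{2} + M \sqrt{1 + M}$)
$x = \frac{1}{20 - 4 i \sqrt{3}}$ ($x = \frac{-73 + 74}{8 - 4 \left(1 - 4 + \sqrt{1 - 4}\right)} = 1 \frac{1}{8 - 4 \left(1 - 4 + \sqrt{-3}\right)} = 1 \frac{1}{8 - 4 \left(1 - 4 + i \sqrt{3}\right)} = 1 \frac{1}{8 - 4 \left(-3 + i \sqrt{3}\right)} = 1 \frac{1}{8 + \left(12 - 4 i \sqrt{3}\right)} = 1 \frac{1}{20 - 4 i \sqrt{3}} = \frac{1}{20 - 4 i \sqrt{3}} \approx 0.044643 + 0.015465 i$)
$- 49 \left(-116 + x\right) = - 49 \left(-116 + \left(\frac{5}{112} + \frac{i \sqrt{3}}{112}\right)\right) = - 49 \left(- \frac{12987}{112} + \frac{i \sqrt{3}}{112}\right) = \frac{90909}{16} - \frac{7 i \sqrt{3}}{16}$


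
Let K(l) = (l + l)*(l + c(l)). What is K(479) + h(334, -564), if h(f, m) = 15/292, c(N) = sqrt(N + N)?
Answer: 133993559/292 + 958*sqrt(958) ≈ 4.8853e+5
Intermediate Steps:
c(N) = sqrt(2)*sqrt(N) (c(N) = sqrt(2*N) = sqrt(2)*sqrt(N))
h(f, m) = 15/292 (h(f, m) = 15*(1/292) = 15/292)
K(l) = 2*l*(l + sqrt(2)*sqrt(l)) (K(l) = (l + l)*(l + sqrt(2)*sqrt(l)) = (2*l)*(l + sqrt(2)*sqrt(l)) = 2*l*(l + sqrt(2)*sqrt(l)))
K(479) + h(334, -564) = 2*479*(479 + sqrt(2)*sqrt(479)) + 15/292 = 2*479*(479 + sqrt(958)) + 15/292 = (458882 + 958*sqrt(958)) + 15/292 = 133993559/292 + 958*sqrt(958)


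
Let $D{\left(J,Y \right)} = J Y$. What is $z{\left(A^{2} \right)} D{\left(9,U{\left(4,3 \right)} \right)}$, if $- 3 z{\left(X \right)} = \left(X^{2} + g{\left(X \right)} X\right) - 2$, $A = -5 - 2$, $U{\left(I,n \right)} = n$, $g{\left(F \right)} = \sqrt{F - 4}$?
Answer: $-21591 - 1323 \sqrt{5} \approx -24549.0$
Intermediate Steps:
$g{\left(F \right)} = \sqrt{-4 + F}$
$A = -7$
$z{\left(X \right)} = \frac{2}{3} - \frac{X^{2}}{3} - \frac{X \sqrt{-4 + X}}{3}$ ($z{\left(X \right)} = - \frac{\left(X^{2} + \sqrt{-4 + X} X\right) - 2}{3} = - \frac{\left(X^{2} + X \sqrt{-4 + X}\right) - 2}{3} = - \frac{-2 + X^{2} + X \sqrt{-4 + X}}{3} = \frac{2}{3} - \frac{X^{2}}{3} - \frac{X \sqrt{-4 + X}}{3}$)
$z{\left(A^{2} \right)} D{\left(9,U{\left(4,3 \right)} \right)} = \left(\frac{2}{3} - \frac{\left(\left(-7\right)^{2}\right)^{2}}{3} - \frac{\left(-7\right)^{2} \sqrt{-4 + \left(-7\right)^{2}}}{3}\right) 9 \cdot 3 = \left(\frac{2}{3} - \frac{49^{2}}{3} - \frac{49 \sqrt{-4 + 49}}{3}\right) 27 = \left(\frac{2}{3} - \frac{2401}{3} - \frac{49 \sqrt{45}}{3}\right) 27 = \left(\frac{2}{3} - \frac{2401}{3} - \frac{49 \cdot 3 \sqrt{5}}{3}\right) 27 = \left(\frac{2}{3} - \frac{2401}{3} - 49 \sqrt{5}\right) 27 = \left(- \frac{2399}{3} - 49 \sqrt{5}\right) 27 = -21591 - 1323 \sqrt{5}$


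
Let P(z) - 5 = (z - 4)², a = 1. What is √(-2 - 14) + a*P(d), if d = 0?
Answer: 21 + 4*I ≈ 21.0 + 4.0*I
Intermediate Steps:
P(z) = 5 + (-4 + z)² (P(z) = 5 + (z - 4)² = 5 + (-4 + z)²)
√(-2 - 14) + a*P(d) = √(-2 - 14) + 1*(5 + (-4 + 0)²) = √(-16) + 1*(5 + (-4)²) = 4*I + 1*(5 + 16) = 4*I + 1*21 = 4*I + 21 = 21 + 4*I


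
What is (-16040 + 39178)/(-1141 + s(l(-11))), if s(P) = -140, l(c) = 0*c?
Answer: -23138/1281 ≈ -18.062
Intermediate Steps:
l(c) = 0
(-16040 + 39178)/(-1141 + s(l(-11))) = (-16040 + 39178)/(-1141 - 140) = 23138/(-1281) = 23138*(-1/1281) = -23138/1281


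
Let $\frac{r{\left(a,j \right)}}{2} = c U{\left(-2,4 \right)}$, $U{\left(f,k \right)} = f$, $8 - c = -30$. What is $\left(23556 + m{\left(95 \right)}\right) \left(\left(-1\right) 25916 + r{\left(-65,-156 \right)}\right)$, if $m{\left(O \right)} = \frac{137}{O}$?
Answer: $- \frac{3070477004}{5} \approx -6.1409 \cdot 10^{8}$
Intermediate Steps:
$c = 38$ ($c = 8 - -30 = 8 + 30 = 38$)
$r{\left(a,j \right)} = -152$ ($r{\left(a,j \right)} = 2 \cdot 38 \left(-2\right) = 2 \left(-76\right) = -152$)
$\left(23556 + m{\left(95 \right)}\right) \left(\left(-1\right) 25916 + r{\left(-65,-156 \right)}\right) = \left(23556 + \frac{137}{95}\right) \left(\left(-1\right) 25916 - 152\right) = \left(23556 + 137 \cdot \frac{1}{95}\right) \left(-25916 - 152\right) = \left(23556 + \frac{137}{95}\right) \left(-26068\right) = \frac{2237957}{95} \left(-26068\right) = - \frac{3070477004}{5}$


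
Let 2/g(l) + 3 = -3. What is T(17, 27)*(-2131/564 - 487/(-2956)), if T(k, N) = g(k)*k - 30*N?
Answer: 1842764737/625194 ≈ 2947.5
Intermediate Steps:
g(l) = -⅓ (g(l) = 2/(-3 - 3) = 2/(-6) = 2*(-⅙) = -⅓)
T(k, N) = -30*N - k/3 (T(k, N) = -k/3 - 30*N = -30*N - k/3)
T(17, 27)*(-2131/564 - 487/(-2956)) = (-30*27 - ⅓*17)*(-2131/564 - 487/(-2956)) = (-810 - 17/3)*(-2131*1/564 - 487*(-1/2956)) = -2447*(-2131/564 + 487/2956)/3 = -2447/3*(-753071/208398) = 1842764737/625194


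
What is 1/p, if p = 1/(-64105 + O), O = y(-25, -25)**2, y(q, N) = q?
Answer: -63480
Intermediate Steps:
O = 625 (O = (-25)**2 = 625)
p = -1/63480 (p = 1/(-64105 + 625) = 1/(-63480) = -1/63480 ≈ -1.5753e-5)
1/p = 1/(-1/63480) = -63480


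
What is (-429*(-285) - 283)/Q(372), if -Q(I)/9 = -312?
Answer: 60991/1404 ≈ 43.441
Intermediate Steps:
Q(I) = 2808 (Q(I) = -9*(-312) = 2808)
(-429*(-285) - 283)/Q(372) = (-429*(-285) - 283)/2808 = (122265 - 283)*(1/2808) = 121982*(1/2808) = 60991/1404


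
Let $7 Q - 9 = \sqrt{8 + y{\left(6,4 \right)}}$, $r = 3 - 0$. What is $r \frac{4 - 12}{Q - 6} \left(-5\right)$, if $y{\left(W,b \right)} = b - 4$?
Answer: $- \frac{27720}{1081} - \frac{1680 \sqrt{2}}{1081} \approx -27.841$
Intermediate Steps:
$y{\left(W,b \right)} = -4 + b$
$r = 3$ ($r = 3 + 0 = 3$)
$Q = \frac{9}{7} + \frac{2 \sqrt{2}}{7}$ ($Q = \frac{9}{7} + \frac{\sqrt{8 + \left(-4 + 4\right)}}{7} = \frac{9}{7} + \frac{\sqrt{8 + 0}}{7} = \frac{9}{7} + \frac{\sqrt{8}}{7} = \frac{9}{7} + \frac{2 \sqrt{2}}{7} \approx 1.6898$)
$r \frac{4 - 12}{Q - 6} \left(-5\right) = 3 \frac{4 - 12}{\left(\frac{9}{7} + \frac{2 \sqrt{2}}{7}\right) - 6} \left(-5\right) = 3 - \frac{8}{- \frac{33}{7} + \frac{2 \sqrt{2}}{7}} \left(-5\right) = 3 \frac{40}{- \frac{33}{7} + \frac{2 \sqrt{2}}{7}} = \frac{120}{- \frac{33}{7} + \frac{2 \sqrt{2}}{7}}$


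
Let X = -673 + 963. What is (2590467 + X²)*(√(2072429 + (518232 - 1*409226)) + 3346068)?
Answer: 8949283052556 + 2674567*√2181435 ≈ 8.9532e+12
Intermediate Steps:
X = 290
(2590467 + X²)*(√(2072429 + (518232 - 1*409226)) + 3346068) = (2590467 + 290²)*(√(2072429 + (518232 - 1*409226)) + 3346068) = (2590467 + 84100)*(√(2072429 + (518232 - 409226)) + 3346068) = 2674567*(√(2072429 + 109006) + 3346068) = 2674567*(√2181435 + 3346068) = 2674567*(3346068 + √2181435) = 8949283052556 + 2674567*√2181435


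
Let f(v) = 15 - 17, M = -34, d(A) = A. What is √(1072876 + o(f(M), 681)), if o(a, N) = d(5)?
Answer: 3*√119209 ≈ 1035.8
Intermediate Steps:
f(v) = -2
o(a, N) = 5
√(1072876 + o(f(M), 681)) = √(1072876 + 5) = √1072881 = 3*√119209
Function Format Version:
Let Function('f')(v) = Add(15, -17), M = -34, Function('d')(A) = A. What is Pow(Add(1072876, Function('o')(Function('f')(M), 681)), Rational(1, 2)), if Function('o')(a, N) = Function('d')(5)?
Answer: Mul(3, Pow(119209, Rational(1, 2))) ≈ 1035.8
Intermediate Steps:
Function('f')(v) = -2
Function('o')(a, N) = 5
Pow(Add(1072876, Function('o')(Function('f')(M), 681)), Rational(1, 2)) = Pow(Add(1072876, 5), Rational(1, 2)) = Pow(1072881, Rational(1, 2)) = Mul(3, Pow(119209, Rational(1, 2)))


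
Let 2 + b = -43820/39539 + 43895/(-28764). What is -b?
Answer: 5270602477/1137299796 ≈ 4.6343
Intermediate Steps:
b = -5270602477/1137299796 (b = -2 + (-43820/39539 + 43895/(-28764)) = -2 + (-43820*1/39539 + 43895*(-1/28764)) = -2 + (-43820/39539 - 43895/28764) = -2 - 2996002885/1137299796 = -5270602477/1137299796 ≈ -4.6343)
-b = -1*(-5270602477/1137299796) = 5270602477/1137299796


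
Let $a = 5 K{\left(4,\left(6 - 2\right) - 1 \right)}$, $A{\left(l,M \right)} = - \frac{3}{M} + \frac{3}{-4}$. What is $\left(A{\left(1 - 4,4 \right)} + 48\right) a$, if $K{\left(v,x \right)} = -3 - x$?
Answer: $-1395$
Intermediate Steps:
$A{\left(l,M \right)} = - \frac{3}{4} - \frac{3}{M}$ ($A{\left(l,M \right)} = - \frac{3}{M} + 3 \left(- \frac{1}{4}\right) = - \frac{3}{M} - \frac{3}{4} = - \frac{3}{4} - \frac{3}{M}$)
$a = -30$ ($a = 5 \left(-3 - \left(\left(6 - 2\right) - 1\right)\right) = 5 \left(-3 - \left(4 - 1\right)\right) = 5 \left(-3 - 3\right) = 5 \left(-6\right) = -30$)
$\left(A{\left(1 - 4,4 \right)} + 48\right) a = \left(\left(- \frac{3}{4} - \frac{3}{4}\right) + 48\right) \left(-30\right) = \left(- \frac{3}{2} + 48\right) \left(-30\right) = \frac{93}{2} \left(-30\right) = -1395$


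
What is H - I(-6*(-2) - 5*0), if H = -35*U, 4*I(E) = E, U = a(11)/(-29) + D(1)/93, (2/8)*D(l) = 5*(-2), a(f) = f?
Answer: 68314/2697 ≈ 25.330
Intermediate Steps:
D(l) = -40 (D(l) = 4*(5*(-2)) = 4*(-10) = -40)
U = -2183/2697 (U = 11/(-29) - 40/93 = 11*(-1/29) - 40*1/93 = -11/29 - 40/93 = -2183/2697 ≈ -0.80942)
I(E) = E/4
H = 76405/2697 (H = -35*(-2183/2697) = 76405/2697 ≈ 28.330)
H - I(-6*(-2) - 5*0) = 76405/2697 - (-6*(-2) - 5*0)/4 = 76405/2697 - (12 + 0)/4 = 76405/2697 - 12/4 = 76405/2697 - 1*3 = 76405/2697 - 3 = 68314/2697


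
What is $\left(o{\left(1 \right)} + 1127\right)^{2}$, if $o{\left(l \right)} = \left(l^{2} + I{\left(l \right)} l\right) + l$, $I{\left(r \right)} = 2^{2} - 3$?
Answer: $1276900$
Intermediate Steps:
$I{\left(r \right)} = 1$ ($I{\left(r \right)} = 4 - 3 = 1$)
$o{\left(l \right)} = l^{2} + 2 l$ ($o{\left(l \right)} = \left(l^{2} + 1 l\right) + l = \left(l^{2} + l\right) + l = \left(l + l^{2}\right) + l = l^{2} + 2 l$)
$\left(o{\left(1 \right)} + 1127\right)^{2} = \left(1 \left(2 + 1\right) + 1127\right)^{2} = \left(1 \cdot 3 + 1127\right)^{2} = \left(3 + 1127\right)^{2} = 1130^{2} = 1276900$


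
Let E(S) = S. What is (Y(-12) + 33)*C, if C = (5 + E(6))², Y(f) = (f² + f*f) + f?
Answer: 37389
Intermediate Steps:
Y(f) = f + 2*f² (Y(f) = (f² + f²) + f = 2*f² + f = f + 2*f²)
C = 121 (C = (5 + 6)² = 11² = 121)
(Y(-12) + 33)*C = (-12*(1 + 2*(-12)) + 33)*121 = (-12*(1 - 24) + 33)*121 = (-12*(-23) + 33)*121 = (276 + 33)*121 = 309*121 = 37389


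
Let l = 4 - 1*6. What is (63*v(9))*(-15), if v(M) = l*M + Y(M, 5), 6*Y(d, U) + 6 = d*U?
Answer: 21735/2 ≈ 10868.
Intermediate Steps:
Y(d, U) = -1 + U*d/6 (Y(d, U) = -1 + (d*U)/6 = -1 + (U*d)/6 = -1 + U*d/6)
l = -2 (l = 4 - 6 = -2)
v(M) = -1 - 7*M/6 (v(M) = -2*M + (-1 + (⅙)*5*M) = -2*M + (-1 + 5*M/6) = -1 - 7*M/6)
(63*v(9))*(-15) = (63*(-1 - 7/6*9))*(-15) = (63*(-1 - 21/2))*(-15) = (63*(-23/2))*(-15) = -1449/2*(-15) = 21735/2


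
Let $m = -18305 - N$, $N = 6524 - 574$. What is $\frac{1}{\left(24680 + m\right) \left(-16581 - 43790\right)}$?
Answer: $- \frac{1}{25657675} \approx -3.8975 \cdot 10^{-8}$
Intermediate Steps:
$N = 5950$ ($N = 6524 - 574 = 5950$)
$m = -24255$ ($m = -18305 - 5950 = -24255$)
$\frac{1}{\left(24680 + m\right) \left(-16581 - 43790\right)} = \frac{1}{\left(24680 - 24255\right) \left(-16581 - 43790\right)} = \frac{1}{425 \left(-60371\right)} = \frac{1}{-25657675} = - \frac{1}{25657675}$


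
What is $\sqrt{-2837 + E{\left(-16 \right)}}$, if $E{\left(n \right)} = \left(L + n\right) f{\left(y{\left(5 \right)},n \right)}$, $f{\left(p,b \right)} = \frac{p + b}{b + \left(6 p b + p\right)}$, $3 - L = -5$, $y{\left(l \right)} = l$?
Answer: $\frac{i \sqrt{683990005}}{491} \approx 53.265 i$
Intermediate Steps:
$L = 8$ ($L = 3 - -5 = 3 + 5 = 8$)
$f{\left(p,b \right)} = \frac{b + p}{b + p + 6 b p}$ ($f{\left(p,b \right)} = \frac{b + p}{b + \left(6 b p + p\right)} = \frac{b + p}{b + \left(p + 6 b p\right)} = \frac{b + p}{b + p + 6 b p}$)
$E{\left(n \right)} = \frac{\left(5 + n\right) \left(8 + n\right)}{5 + 31 n}$ ($E{\left(n \right)} = \left(8 + n\right) \frac{n + 5}{n + 5 + 6 n 5} = \left(8 + n\right) \frac{5 + n}{n + 5 + 30 n} = \left(8 + n\right) \frac{5 + n}{5 + 31 n} = \frac{\left(5 + n\right) \left(8 + n\right)}{5 + 31 n}$)
$\sqrt{-2837 + E{\left(-16 \right)}} = \sqrt{-2837 + \frac{\left(5 - 16\right) \left(8 - 16\right)}{5 + 31 \left(-16\right)}} = \sqrt{-2837 + \frac{1}{5 - 496} \left(-11\right) \left(-8\right)} = \sqrt{-2837 + \frac{1}{-491} \left(-11\right) \left(-8\right)} = \sqrt{-2837 - \left(- \frac{11}{491}\right) \left(-8\right)} = \sqrt{-2837 - \frac{88}{491}} = \sqrt{- \frac{1393055}{491}} = \frac{i \sqrt{683990005}}{491}$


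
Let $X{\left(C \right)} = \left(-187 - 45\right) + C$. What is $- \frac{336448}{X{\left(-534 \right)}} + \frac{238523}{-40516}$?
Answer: $\frac{6724409275}{15517628} \approx 433.34$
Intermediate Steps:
$X{\left(C \right)} = -232 + C$
$- \frac{336448}{X{\left(-534 \right)}} + \frac{238523}{-40516} = - \frac{336448}{-232 - 534} + \frac{238523}{-40516} = - \frac{336448}{-766} + 238523 \left(- \frac{1}{40516}\right) = \left(-336448\right) \left(- \frac{1}{766}\right) - \frac{238523}{40516} = \frac{168224}{383} - \frac{238523}{40516} = \frac{6724409275}{15517628}$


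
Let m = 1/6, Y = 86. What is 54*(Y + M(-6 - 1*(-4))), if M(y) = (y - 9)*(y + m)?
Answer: 5733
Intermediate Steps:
m = ⅙ ≈ 0.16667
M(y) = (-9 + y)*(⅙ + y) (M(y) = (y - 9)*(y + ⅙) = (-9 + y)*(⅙ + y))
54*(Y + M(-6 - 1*(-4))) = 54*(86 + (-3/2 + (-6 - 1*(-4))² - 53*(-6 - 1*(-4))/6)) = 54*(86 + (-3/2 + (-6 + 4)² - 53*(-6 + 4)/6)) = 54*(86 + (-3/2 + (-2)² - 53/6*(-2))) = 54*(86 + (-3/2 + 4 + 53/3)) = 54*(86 + 121/6) = 54*(637/6) = 5733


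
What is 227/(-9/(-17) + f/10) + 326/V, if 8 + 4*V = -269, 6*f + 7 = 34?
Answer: 20944628/92241 ≈ 227.06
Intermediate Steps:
f = 9/2 (f = -7/6 + (⅙)*34 = -7/6 + 17/3 = 9/2 ≈ 4.5000)
V = -277/4 (V = -2 + (¼)*(-269) = -2 - 269/4 = -277/4 ≈ -69.250)
227/(-9/(-17) + f/10) + 326/V = 227/(-9/(-17) + (9/2)/10) + 326/(-277/4) = 227/(-9*(-1/17) + (9/2)*(⅒)) + 326*(-4/277) = 227/(9/17 + 9/20) - 1304/277 = 227/(333/340) - 1304/277 = 227*(340/333) - 1304/277 = 77180/333 - 1304/277 = 20944628/92241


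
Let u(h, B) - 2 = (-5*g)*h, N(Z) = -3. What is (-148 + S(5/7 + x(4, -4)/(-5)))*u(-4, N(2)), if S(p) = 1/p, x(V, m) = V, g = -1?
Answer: 2874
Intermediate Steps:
u(h, B) = 2 + 5*h (u(h, B) = 2 + (-5*(-1))*h = 2 + 5*h)
(-148 + S(5/7 + x(4, -4)/(-5)))*u(-4, N(2)) = (-148 + 1/(5/7 + 4/(-5)))*(2 + 5*(-4)) = (-148 + 1/(5*(1/7) + 4*(-1/5)))*(2 - 20) = (-148 + 1/(5/7 - 4/5))*(-18) = (-148 + 1/(-3/35))*(-18) = (-148 - 35/3)*(-18) = -479/3*(-18) = 2874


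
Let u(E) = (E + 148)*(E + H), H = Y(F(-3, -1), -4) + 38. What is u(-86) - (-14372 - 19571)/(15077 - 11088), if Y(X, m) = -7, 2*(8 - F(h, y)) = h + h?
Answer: -13568547/3989 ≈ -3401.5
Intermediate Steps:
F(h, y) = 8 - h (F(h, y) = 8 - (h + h)/2 = 8 - h)
H = 31 (H = -7 + 38 = 31)
u(E) = (31 + E)*(148 + E) (u(E) = (E + 148)*(E + 31) = (148 + E)*(31 + E) = (31 + E)*(148 + E))
u(-86) - (-14372 - 19571)/(15077 - 11088) = (4588 + (-86)**2 + 179*(-86)) - (-14372 - 19571)/(15077 - 11088) = (4588 + 7396 - 15394) - (-33943)/3989 = -3410 - (-33943)/3989 = -3410 - 1*(-33943/3989) = -3410 + 33943/3989 = -13568547/3989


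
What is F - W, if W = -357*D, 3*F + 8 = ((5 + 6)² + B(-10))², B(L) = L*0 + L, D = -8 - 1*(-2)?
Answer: 5887/3 ≈ 1962.3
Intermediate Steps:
D = -6 (D = -8 + 2 = -6)
B(L) = L (B(L) = 0 + L = L)
F = 12313/3 (F = -8/3 + ((5 + 6)² - 10)²/3 = -8/3 + (11² - 10)²/3 = -8/3 + (121 - 10)²/3 = -8/3 + (⅓)*111² = -8/3 + (⅓)*12321 = -8/3 + 4107 = 12313/3 ≈ 4104.3)
W = 2142 (W = -357*(-6) = 2142)
F - W = 12313/3 - 1*2142 = 12313/3 - 2142 = 5887/3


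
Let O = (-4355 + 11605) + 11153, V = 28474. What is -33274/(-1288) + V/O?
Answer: 46358281/1693076 ≈ 27.381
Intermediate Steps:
O = 18403 (O = 7250 + 11153 = 18403)
-33274/(-1288) + V/O = -33274/(-1288) + 28474/18403 = -33274*(-1/1288) + 28474*(1/18403) = 16637/644 + 28474/18403 = 46358281/1693076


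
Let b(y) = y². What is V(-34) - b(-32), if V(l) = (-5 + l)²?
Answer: 497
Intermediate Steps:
V(-34) - b(-32) = (-5 - 34)² - 1*(-32)² = (-39)² - 1*1024 = 1521 - 1024 = 497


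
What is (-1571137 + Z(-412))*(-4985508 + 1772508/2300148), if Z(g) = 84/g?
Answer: 154644764909616730436/19742937 ≈ 7.8329e+12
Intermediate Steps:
(-1571137 + Z(-412))*(-4985508 + 1772508/2300148) = (-1571137 + 84/(-412))*(-4985508 + 1772508/2300148) = (-1571137 + 84*(-1/412))*(-4985508 + 1772508*(1/2300148)) = (-1571137 - 21/103)*(-4985508 + 147709/191679) = -161827132/103*(-955617040223/191679) = 154644764909616730436/19742937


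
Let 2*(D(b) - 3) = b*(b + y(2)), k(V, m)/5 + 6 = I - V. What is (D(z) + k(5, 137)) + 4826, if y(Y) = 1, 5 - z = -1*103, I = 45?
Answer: 10885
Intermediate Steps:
z = 108 (z = 5 - (-1)*103 = 5 - 1*(-103) = 5 + 103 = 108)
k(V, m) = 195 - 5*V (k(V, m) = -30 + 5*(45 - V) = -30 + (225 - 5*V) = 195 - 5*V)
D(b) = 3 + b*(1 + b)/2 (D(b) = 3 + (b*(b + 1))/2 = 3 + (b*(1 + b))/2 = 3 + b*(1 + b)/2)
(D(z) + k(5, 137)) + 4826 = ((3 + (½)*108 + (½)*108²) + (195 - 5*5)) + 4826 = ((3 + 54 + (½)*11664) + (195 - 25)) + 4826 = ((3 + 54 + 5832) + 170) + 4826 = (5889 + 170) + 4826 = 6059 + 4826 = 10885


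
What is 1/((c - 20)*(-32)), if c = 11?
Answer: 1/288 ≈ 0.0034722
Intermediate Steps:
1/((c - 20)*(-32)) = 1/((11 - 20)*(-32)) = 1/(-9*(-32)) = 1/288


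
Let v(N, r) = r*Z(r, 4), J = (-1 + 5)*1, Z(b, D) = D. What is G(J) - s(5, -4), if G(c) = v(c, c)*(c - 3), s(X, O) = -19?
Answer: 35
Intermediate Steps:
J = 4 (J = 4*1 = 4)
v(N, r) = 4*r (v(N, r) = r*4 = 4*r)
G(c) = 4*c*(-3 + c) (G(c) = (4*c)*(c - 3) = (4*c)*(-3 + c) = 4*c*(-3 + c))
G(J) - s(5, -4) = 4*4*(-3 + 4) - 1*(-19) = 4*4*1 + 19 = 16 + 19 = 35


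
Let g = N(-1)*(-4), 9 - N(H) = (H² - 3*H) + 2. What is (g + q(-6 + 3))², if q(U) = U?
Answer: 225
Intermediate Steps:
N(H) = 7 - H² + 3*H (N(H) = 9 - ((H² - 3*H) + 2) = 9 - (2 + H² - 3*H) = 9 + (-2 - H² + 3*H) = 7 - H² + 3*H)
g = -12 (g = (7 - 1*(-1)² + 3*(-1))*(-4) = (7 - 1*1 - 3)*(-4) = (7 - 1 - 3)*(-4) = 3*(-4) = -12)
(g + q(-6 + 3))² = (-12 + (-6 + 3))² = (-12 - 3)² = (-15)² = 225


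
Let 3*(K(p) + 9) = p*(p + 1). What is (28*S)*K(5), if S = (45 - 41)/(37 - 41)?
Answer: -28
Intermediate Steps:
S = -1 (S = 4/(-4) = 4*(-¼) = -1)
K(p) = -9 + p*(1 + p)/3 (K(p) = -9 + (p*(p + 1))/3 = -9 + (p*(1 + p))/3 = -9 + p*(1 + p)/3)
(28*S)*K(5) = (28*(-1))*(-9 + (⅓)*5 + (⅓)*5²) = -28*(-9 + 5/3 + (⅓)*25) = -28*(-9 + 5/3 + 25/3) = -28*1 = -28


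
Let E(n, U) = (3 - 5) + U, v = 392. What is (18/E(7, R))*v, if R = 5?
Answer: 2352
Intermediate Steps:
E(n, U) = -2 + U
(18/E(7, R))*v = (18/(-2 + 5))*392 = (18/3)*392 = (18*(⅓))*392 = 6*392 = 2352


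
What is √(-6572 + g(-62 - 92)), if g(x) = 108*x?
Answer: 2*I*√5801 ≈ 152.33*I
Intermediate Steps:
√(-6572 + g(-62 - 92)) = √(-6572 + 108*(-62 - 92)) = √(-6572 + 108*(-154)) = √(-6572 - 16632) = √(-23204) = 2*I*√5801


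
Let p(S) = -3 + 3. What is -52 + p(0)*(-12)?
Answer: -52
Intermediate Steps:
p(S) = 0
-52 + p(0)*(-12) = -52 + 0*(-12) = -52 + 0 = -52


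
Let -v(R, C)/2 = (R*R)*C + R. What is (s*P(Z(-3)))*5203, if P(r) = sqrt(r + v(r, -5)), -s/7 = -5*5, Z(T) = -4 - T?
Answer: 910525*sqrt(11) ≈ 3.0199e+6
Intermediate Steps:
s = 175 (s = -(-35)*5 = -7*(-25) = 175)
v(R, C) = -2*R - 2*C*R**2 (v(R, C) = -2*((R*R)*C + R) = -2*(R**2*C + R) = -2*(C*R**2 + R) = -2*(R + C*R**2) = -2*R - 2*C*R**2)
P(r) = sqrt(r - 2*r*(1 - 5*r))
(s*P(Z(-3)))*5203 = (175*sqrt((-4 - 1*(-3))*(-1 + 10*(-4 - 1*(-3)))))*5203 = (175*sqrt((-4 + 3)*(-1 + 10*(-4 + 3))))*5203 = (175*sqrt(-(-1 + 10*(-1))))*5203 = (175*sqrt(-(-1 - 10)))*5203 = (175*sqrt(-1*(-11)))*5203 = (175*sqrt(11))*5203 = 910525*sqrt(11)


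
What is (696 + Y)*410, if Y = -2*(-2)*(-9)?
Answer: 270600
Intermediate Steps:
Y = -36 (Y = 4*(-9) = -36)
(696 + Y)*410 = (696 - 36)*410 = 660*410 = 270600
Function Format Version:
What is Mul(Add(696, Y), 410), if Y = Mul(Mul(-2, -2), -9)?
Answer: 270600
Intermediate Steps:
Y = -36 (Y = Mul(4, -9) = -36)
Mul(Add(696, Y), 410) = Mul(Add(696, -36), 410) = Mul(660, 410) = 270600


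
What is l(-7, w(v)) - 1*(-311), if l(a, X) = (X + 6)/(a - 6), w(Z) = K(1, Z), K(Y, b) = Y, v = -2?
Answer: 4036/13 ≈ 310.46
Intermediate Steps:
w(Z) = 1
l(a, X) = (6 + X)/(-6 + a)
l(-7, w(v)) - 1*(-311) = (6 + 1)/(-6 - 7) - 1*(-311) = 7/(-13) + 311 = -1/13*7 + 311 = -7/13 + 311 = 4036/13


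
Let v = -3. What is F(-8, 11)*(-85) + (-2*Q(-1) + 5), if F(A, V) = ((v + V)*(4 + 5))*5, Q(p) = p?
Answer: -30593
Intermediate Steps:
F(A, V) = -135 + 45*V (F(A, V) = ((-3 + V)*(4 + 5))*5 = ((-3 + V)*9)*5 = (-27 + 9*V)*5 = -135 + 45*V)
F(-8, 11)*(-85) + (-2*Q(-1) + 5) = (-135 + 45*11)*(-85) + (-2*(-1) + 5) = (-135 + 495)*(-85) + (2 + 5) = 360*(-85) + 7 = -30600 + 7 = -30593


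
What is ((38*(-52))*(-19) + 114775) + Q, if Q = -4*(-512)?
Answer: 154367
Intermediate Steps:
Q = 2048
((38*(-52))*(-19) + 114775) + Q = ((38*(-52))*(-19) + 114775) + 2048 = (-1976*(-19) + 114775) + 2048 = (37544 + 114775) + 2048 = 152319 + 2048 = 154367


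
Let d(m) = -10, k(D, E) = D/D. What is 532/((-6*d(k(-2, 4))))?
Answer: 133/15 ≈ 8.8667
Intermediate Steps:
k(D, E) = 1
532/((-6*d(k(-2, 4)))) = 532/((-6*(-10))) = 532/60 = 532*(1/60) = 133/15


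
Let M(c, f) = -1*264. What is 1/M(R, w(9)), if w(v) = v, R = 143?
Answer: -1/264 ≈ -0.0037879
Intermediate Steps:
M(c, f) = -264
1/M(R, w(9)) = 1/(-264) = -1/264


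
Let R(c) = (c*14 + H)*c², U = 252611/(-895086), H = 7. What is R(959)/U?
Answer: -11057959461774078/252611 ≈ -4.3775e+10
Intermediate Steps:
U = -252611/895086 (U = 252611*(-1/895086) = -252611/895086 ≈ -0.28222)
R(c) = c²*(7 + 14*c) (R(c) = (c*14 + 7)*c² = (14*c + 7)*c² = (7 + 14*c)*c² = c²*(7 + 14*c))
R(959)/U = (959²*(7 + 14*959))/(-252611/895086) = (919681*(7 + 13426))*(-895086/252611) = (919681*13433)*(-895086/252611) = 12354074873*(-895086/252611) = -11057959461774078/252611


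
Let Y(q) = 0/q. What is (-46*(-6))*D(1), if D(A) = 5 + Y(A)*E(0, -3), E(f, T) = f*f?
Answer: 1380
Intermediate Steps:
Y(q) = 0
E(f, T) = f²
D(A) = 5 (D(A) = 5 + 0*0² = 5 + 0*0 = 5 + 0 = 5)
(-46*(-6))*D(1) = -46*(-6)*5 = 276*5 = 1380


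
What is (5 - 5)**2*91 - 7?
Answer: -7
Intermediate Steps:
(5 - 5)**2*91 - 7 = 0**2*91 - 7 = 0*91 - 7 = 0 - 7 = -7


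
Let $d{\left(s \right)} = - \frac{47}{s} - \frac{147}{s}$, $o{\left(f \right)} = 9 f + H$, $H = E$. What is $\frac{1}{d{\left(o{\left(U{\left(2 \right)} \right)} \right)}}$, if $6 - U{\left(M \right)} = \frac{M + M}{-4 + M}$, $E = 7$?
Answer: $- \frac{79}{194} \approx -0.40722$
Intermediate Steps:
$H = 7$
$U{\left(M \right)} = 6 - \frac{2 M}{-4 + M}$ ($U{\left(M \right)} = 6 - \frac{M + M}{-4 + M} = 6 - \frac{2 M}{-4 + M}$)
$o{\left(f \right)} = 7 + 9 f$ ($o{\left(f \right)} = 9 f + 7 = 7 + 9 f$)
$d{\left(s \right)} = - \frac{194}{s}$
$\frac{1}{d{\left(o{\left(U{\left(2 \right)} \right)} \right)}} = \frac{1}{\left(-194\right) \frac{1}{7 + 9 \frac{4 \left(-6 + 2\right)}{-4 + 2}}} = \frac{1}{\left(-194\right) \frac{1}{7 + 9 \cdot 4 \frac{1}{-2} \left(-4\right)}} = \frac{1}{\left(-194\right) \frac{1}{7 + 9 \cdot 4 \left(- \frac{1}{2}\right) \left(-4\right)}} = \frac{1}{\left(-194\right) \frac{1}{7 + 9 \cdot 8}} = \frac{1}{\left(-194\right) \frac{1}{7 + 72}} = \frac{1}{\left(-194\right) \frac{1}{79}} = \frac{1}{- \frac{194}{79}} = - \frac{79}{194}$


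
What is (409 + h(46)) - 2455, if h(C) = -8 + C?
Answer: -2008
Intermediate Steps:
(409 + h(46)) - 2455 = (409 + (-8 + 46)) - 2455 = (409 + 38) - 2455 = 447 - 2455 = -2008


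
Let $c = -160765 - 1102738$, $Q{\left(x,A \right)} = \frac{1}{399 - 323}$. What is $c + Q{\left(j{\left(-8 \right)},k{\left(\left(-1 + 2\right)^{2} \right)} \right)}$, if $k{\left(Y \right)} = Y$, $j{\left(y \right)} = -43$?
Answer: $- \frac{96026227}{76} \approx -1.2635 \cdot 10^{6}$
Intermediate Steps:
$Q{\left(x,A \right)} = \frac{1}{76}$
$c = -1263503$ ($c = -160765 - 1102738 = -1263503$)
$c + Q{\left(j{\left(-8 \right)},k{\left(\left(-1 + 2\right)^{2} \right)} \right)} = -1263503 + \frac{1}{76} = - \frac{96026227}{76}$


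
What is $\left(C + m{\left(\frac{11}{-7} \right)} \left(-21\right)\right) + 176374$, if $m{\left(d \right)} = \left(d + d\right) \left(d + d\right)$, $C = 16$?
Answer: $\frac{1233278}{7} \approx 1.7618 \cdot 10^{5}$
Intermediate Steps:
$m{\left(d \right)} = 4 d^{2}$ ($m{\left(d \right)} = 2 d 2 d = 4 d^{2}$)
$\left(C + m{\left(\frac{11}{-7} \right)} \left(-21\right)\right) + 176374 = \left(16 + 4 \left(\frac{11}{-7}\right)^{2} \left(-21\right)\right) + 176374 = \left(16 + 4 \left(11 \left(- \frac{1}{7}\right)\right)^{2} \left(-21\right)\right) + 176374 = \left(16 + 4 \left(- \frac{11}{7}\right)^{2} \left(-21\right)\right) + 176374 = \left(16 + 4 \cdot \frac{121}{49} \left(-21\right)\right) + 176374 = \left(16 + \frac{484}{49} \left(-21\right)\right) + 176374 = \left(16 - \frac{1452}{7}\right) + 176374 = - \frac{1340}{7} + 176374 = \frac{1233278}{7}$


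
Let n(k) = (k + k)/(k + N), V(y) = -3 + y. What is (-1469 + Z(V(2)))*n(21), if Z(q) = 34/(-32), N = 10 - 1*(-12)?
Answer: -11487/8 ≈ -1435.9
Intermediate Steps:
N = 22 (N = 10 + 12 = 22)
Z(q) = -17/16 (Z(q) = 34*(-1/32) = -17/16)
n(k) = 2*k/(22 + k) (n(k) = (k + k)/(k + 22) = (2*k)/(22 + k) = 2*k/(22 + k))
(-1469 + Z(V(2)))*n(21) = (-1469 - 17/16)*(2*21/(22 + 21)) = -23521*21/(8*43) = -23521/16*42/43 = -11487/8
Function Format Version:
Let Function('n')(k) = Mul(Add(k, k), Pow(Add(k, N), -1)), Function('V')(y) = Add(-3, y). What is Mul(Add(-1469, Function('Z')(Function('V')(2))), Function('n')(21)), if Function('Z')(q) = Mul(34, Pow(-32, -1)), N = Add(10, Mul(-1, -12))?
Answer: Rational(-11487, 8) ≈ -1435.9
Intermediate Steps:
N = 22 (N = Add(10, 12) = 22)
Function('Z')(q) = Rational(-17, 16) (Function('Z')(q) = Mul(34, Rational(-1, 32)) = Rational(-17, 16))
Function('n')(k) = Mul(2, k, Pow(Add(22, k), -1)) (Function('n')(k) = Mul(Add(k, k), Pow(Add(k, 22), -1)) = Mul(Mul(2, k), Pow(Add(22, k), -1)) = Mul(2, k, Pow(Add(22, k), -1)))
Mul(Add(-1469, Function('Z')(Function('V')(2))), Function('n')(21)) = Mul(Add(-1469, Rational(-17, 16)), Mul(2, 21, Pow(Add(22, 21), -1))) = Mul(Rational(-23521, 16), Mul(2, 21, Pow(43, -1))) = Mul(Rational(-23521, 16), Mul(2, 21, Rational(1, 43))) = Mul(Rational(-23521, 16), Rational(42, 43)) = Rational(-11487, 8)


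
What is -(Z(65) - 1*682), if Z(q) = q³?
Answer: -273943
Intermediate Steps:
-(Z(65) - 1*682) = -(65³ - 1*682) = -(274625 - 682) = -1*273943 = -273943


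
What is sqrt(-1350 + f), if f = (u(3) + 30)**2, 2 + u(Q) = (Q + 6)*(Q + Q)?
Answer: sqrt(5374) ≈ 73.308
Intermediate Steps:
u(Q) = -2 + 2*Q*(6 + Q) (u(Q) = -2 + (Q + 6)*(Q + Q) = -2 + (6 + Q)*(2*Q) = -2 + 2*Q*(6 + Q))
f = 6724 (f = ((-2 + 2*3**2 + 12*3) + 30)**2 = ((-2 + 2*9 + 36) + 30)**2 = ((-2 + 18 + 36) + 30)**2 = (52 + 30)**2 = 82**2 = 6724)
sqrt(-1350 + f) = sqrt(-1350 + 6724) = sqrt(5374)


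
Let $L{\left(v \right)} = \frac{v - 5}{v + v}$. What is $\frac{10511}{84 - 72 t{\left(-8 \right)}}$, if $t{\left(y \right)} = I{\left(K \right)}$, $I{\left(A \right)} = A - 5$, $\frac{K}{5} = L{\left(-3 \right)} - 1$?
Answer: $\frac{10511}{324} \approx 32.441$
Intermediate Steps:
$L{\left(v \right)} = \frac{-5 + v}{2 v}$
$K = \frac{5}{3}$ ($K = 5 \left(\frac{-5 - 3}{2 \left(-3\right)} - 1\right) = 5 \left(\frac{1}{2} \left(- \frac{1}{3}\right) \left(-8\right) - 1\right) = 5 \left(\frac{4}{3} - 1\right) = 5 \cdot \frac{1}{3} = \frac{5}{3} \approx 1.6667$)
$I{\left(A \right)} = -5 + A$
$t{\left(y \right)} = - \frac{10}{3}$ ($t{\left(y \right)} = -5 + \frac{5}{3} = - \frac{10}{3}$)
$\frac{10511}{84 - 72 t{\left(-8 \right)}} = \frac{10511}{84 - -240} = \frac{10511}{84 + 240} = \frac{10511}{324}$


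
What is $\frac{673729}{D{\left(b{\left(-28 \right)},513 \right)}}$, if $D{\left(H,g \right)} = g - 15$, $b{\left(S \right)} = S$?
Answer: $\frac{673729}{498} \approx 1352.9$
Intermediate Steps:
$D{\left(H,g \right)} = -15 + g$
$\frac{673729}{D{\left(b{\left(-28 \right)},513 \right)}} = \frac{673729}{-15 + 513} = \frac{673729}{498}$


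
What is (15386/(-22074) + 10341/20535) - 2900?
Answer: -219104582546/75548265 ≈ -2900.2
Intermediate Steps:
(15386/(-22074) + 10341/20535) - 2900 = (15386*(-1/22074) + 10341*(1/20535)) - 2900 = (-7693/11037 + 3447/6845) - 2900 = -14614046/75548265 - 2900 = -219104582546/75548265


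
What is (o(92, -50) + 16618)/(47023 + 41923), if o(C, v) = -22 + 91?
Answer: 1517/8086 ≈ 0.18761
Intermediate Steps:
o(C, v) = 69
(o(92, -50) + 16618)/(47023 + 41923) = (69 + 16618)/(47023 + 41923) = 16687/88946 = 16687*(1/88946) = 1517/8086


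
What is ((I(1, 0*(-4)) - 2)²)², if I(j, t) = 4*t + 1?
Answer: 1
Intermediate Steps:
I(j, t) = 1 + 4*t
((I(1, 0*(-4)) - 2)²)² = (((1 + 4*(0*(-4))) - 2)²)² = (((1 + 4*0) - 2)²)² = (((1 + 0) - 2)²)² = ((1 - 2)²)² = ((-1)²)² = 1² = 1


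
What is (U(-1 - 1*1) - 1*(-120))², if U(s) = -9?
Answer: 12321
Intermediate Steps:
(U(-1 - 1*1) - 1*(-120))² = (-9 - 1*(-120))² = (-9 + 120)² = 111² = 12321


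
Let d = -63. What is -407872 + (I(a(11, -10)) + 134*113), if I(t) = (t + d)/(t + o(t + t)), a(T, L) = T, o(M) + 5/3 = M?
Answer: -18458388/47 ≈ -3.9273e+5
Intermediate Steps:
o(M) = -5/3 + M
I(t) = (-63 + t)/(-5/3 + 3*t) (I(t) = (t - 63)/(t + (-5/3 + (t + t))) = (-63 + t)/(t + (-5/3 + 2*t)) = (-63 + t)/(-5/3 + 3*t))
-407872 + (I(a(11, -10)) + 134*113) = -407872 + (3*(-63 + 11)/(-5 + 9*11) + 134*113) = -407872 + (3*(-52)/(-5 + 99) + 15142) = -407872 + (3*(-52)/94 + 15142) = -407872 + (3*(1/94)*(-52) + 15142) = -407872 + (-78/47 + 15142) = -407872 + 711596/47 = -18458388/47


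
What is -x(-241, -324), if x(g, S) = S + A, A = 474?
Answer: -150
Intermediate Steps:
x(g, S) = 474 + S (x(g, S) = S + 474 = 474 + S)
-x(-241, -324) = -(474 - 324) = -1*150 = -150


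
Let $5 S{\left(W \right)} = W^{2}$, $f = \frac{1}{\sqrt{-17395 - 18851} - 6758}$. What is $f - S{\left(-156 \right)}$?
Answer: $- \frac{22246419239}{4570681} - \frac{i \sqrt{36246}}{45706810} \approx -4867.2 - 4.1653 \cdot 10^{-6} i$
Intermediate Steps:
$f = \frac{1}{-6758 + i \sqrt{36246}}$ ($f = \frac{1}{\sqrt{-36246} - 6758} = \frac{1}{i \sqrt{36246} - 6758} = \frac{1}{-6758 + i \sqrt{36246}} \approx -0.00014786 - 4.1653 \cdot 10^{-6} i$)
$S{\left(W \right)} = \frac{W^{2}}{5}$
$f - S{\left(-156 \right)} = \left(- \frac{3379}{22853405} - \frac{i \sqrt{36246}}{45706810}\right) - \frac{\left(-156\right)^{2}}{5} = \left(- \frac{3379}{22853405} - \frac{i \sqrt{36246}}{45706810}\right) - \frac{1}{5} \cdot 24336 = \left(- \frac{3379}{22853405} - \frac{i \sqrt{36246}}{45706810}\right) - \frac{24336}{5} = - \frac{22246419239}{4570681} - \frac{i \sqrt{36246}}{45706810}$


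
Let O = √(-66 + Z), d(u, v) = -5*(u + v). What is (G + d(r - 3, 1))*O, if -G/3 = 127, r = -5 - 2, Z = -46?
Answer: -1344*I*√7 ≈ -3555.9*I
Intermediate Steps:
r = -7
d(u, v) = -5*u - 5*v
G = -381 (G = -3*127 = -381)
O = 4*I*√7 (O = √(-66 - 46) = √(-112) = 4*I*√7 ≈ 10.583*I)
(G + d(r - 3, 1))*O = (-381 + (-5*(-7 - 3) - 5*1))*(4*I*√7) = (-381 + (-5*(-10) - 5))*(4*I*√7) = (-381 + (50 - 5))*(4*I*√7) = (-381 + 45)*(4*I*√7) = -1344*I*√7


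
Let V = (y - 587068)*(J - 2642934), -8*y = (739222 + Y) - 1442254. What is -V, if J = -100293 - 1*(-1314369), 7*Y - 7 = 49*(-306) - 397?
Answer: -4990143679200/7 ≈ -7.1288e+11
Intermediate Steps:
Y = -15384/7 (Y = 1 + (49*(-306) - 397)/7 = 1 + (-14994 - 397)/7 = 1 + (⅐)*(-15391) = 1 - 15391/7 = -15384/7 ≈ -2197.7)
J = 1214076 (J = -100293 + 1314369 = 1214076)
y = 617076/7 (y = -((739222 - 15384/7) - 1442254)/8 = -(5159170/7 - 1442254)/8 = -⅛*(-4936608/7) = 617076/7 ≈ 88154.)
V = 4990143679200/7 (V = (617076/7 - 587068)*(1214076 - 2642934) = -3492400/7*(-1428858) = 4990143679200/7 ≈ 7.1288e+11)
-V = -1*4990143679200/7 = -4990143679200/7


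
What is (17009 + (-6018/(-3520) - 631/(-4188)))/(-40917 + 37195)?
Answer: -31346252543/6858603840 ≈ -4.5704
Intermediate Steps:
(17009 + (-6018/(-3520) - 631/(-4188)))/(-40917 + 37195) = (17009 + (-6018*(-1/3520) - 631*(-1/4188)))/(-3722) = (17009 + (3009/1760 + 631/4188))*(-1/3722) = (17009 + 3428063/1842720)*(-1/3722) = (31346252543/1842720)*(-1/3722) = -31346252543/6858603840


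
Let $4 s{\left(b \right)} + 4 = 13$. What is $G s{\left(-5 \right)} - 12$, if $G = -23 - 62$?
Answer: $- \frac{813}{4} \approx -203.25$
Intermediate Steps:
$s{\left(b \right)} = \frac{9}{4}$ ($s{\left(b \right)} = -1 + \frac{1}{4} \cdot 13 = -1 + \frac{13}{4} = \frac{9}{4}$)
$G = -85$ ($G = -23 - 62 = -85$)
$G s{\left(-5 \right)} - 12 = \left(-85\right) \frac{9}{4} - 12 = - \frac{765}{4} - 12 = - \frac{813}{4}$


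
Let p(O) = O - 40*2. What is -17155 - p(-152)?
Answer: -16923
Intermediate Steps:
p(O) = -80 + O (p(O) = O - 1*80 = O - 80 = -80 + O)
-17155 - p(-152) = -17155 - (-80 - 152) = -17155 - 1*(-232) = -17155 + 232 = -16923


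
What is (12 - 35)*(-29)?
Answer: 667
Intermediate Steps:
(12 - 35)*(-29) = -23*(-29) = 667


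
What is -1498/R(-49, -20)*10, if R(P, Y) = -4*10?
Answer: 749/2 ≈ 374.50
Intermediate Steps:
R(P, Y) = -40
-1498/R(-49, -20)*10 = -1498/(-40)*10 = -1498*(-1/40)*10 = (749/20)*10 = 749/2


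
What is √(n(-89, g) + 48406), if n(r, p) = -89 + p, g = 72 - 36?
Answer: √48353 ≈ 219.89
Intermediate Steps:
g = 36
√(n(-89, g) + 48406) = √((-89 + 36) + 48406) = √(-53 + 48406) = √48353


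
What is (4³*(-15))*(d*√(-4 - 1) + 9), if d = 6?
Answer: -8640 - 5760*I*√5 ≈ -8640.0 - 12880.0*I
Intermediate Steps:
(4³*(-15))*(d*√(-4 - 1) + 9) = (4³*(-15))*(6*√(-4 - 1) + 9) = (64*(-15))*(6*√(-5) + 9) = -960*(6*(I*√5) + 9) = -960*(6*I*√5 + 9) = -960*(9 + 6*I*√5) = -8640 - 5760*I*√5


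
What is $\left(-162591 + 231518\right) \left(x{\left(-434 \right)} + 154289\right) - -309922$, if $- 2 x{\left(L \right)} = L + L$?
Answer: $10664902143$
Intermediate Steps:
$x{\left(L \right)} = - L$ ($x{\left(L \right)} = - \frac{L + L}{2} = - \frac{2 L}{2} = - L$)
$\left(-162591 + 231518\right) \left(x{\left(-434 \right)} + 154289\right) - -309922 = \left(-162591 + 231518\right) \left(\left(-1\right) \left(-434\right) + 154289\right) - -309922 = 68927 \left(434 + 154289\right) + 309922 = 68927 \cdot 154723 + 309922 = 10664592221 + 309922 = 10664902143$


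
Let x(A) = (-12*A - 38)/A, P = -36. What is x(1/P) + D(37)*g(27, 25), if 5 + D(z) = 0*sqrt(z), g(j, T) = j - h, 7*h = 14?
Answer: 1231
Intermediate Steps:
h = 2 (h = (1/7)*14 = 2)
g(j, T) = -2 + j (g(j, T) = j - 1*2 = j - 2 = -2 + j)
D(z) = -5 (D(z) = -5 + 0*sqrt(z) = -5 + 0 = -5)
x(A) = (-38 - 12*A)/A
x(1/P) + D(37)*g(27, 25) = (-12 - 38/(1/(-36))) - 5*(-2 + 27) = (-12 - 38/(-1/36)) - 5*25 = (-12 - 38*(-36)) - 125 = (-12 + 1368) - 125 = 1356 - 125 = 1231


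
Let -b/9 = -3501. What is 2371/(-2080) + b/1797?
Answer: 20426011/1245920 ≈ 16.394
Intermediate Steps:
b = 31509 (b = -9*(-3501) = 31509)
2371/(-2080) + b/1797 = 2371/(-2080) + 31509/1797 = 2371*(-1/2080) + 31509*(1/1797) = -2371/2080 + 10503/599 = 20426011/1245920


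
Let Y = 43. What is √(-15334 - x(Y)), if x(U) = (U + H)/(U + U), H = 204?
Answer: I*√113431506/86 ≈ 123.84*I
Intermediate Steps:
x(U) = (204 + U)/(2*U) (x(U) = (U + 204)/(U + U) = (204 + U)/((2*U)) = (204 + U)*(1/(2*U)) = (204 + U)/(2*U))
√(-15334 - x(Y)) = √(-15334 - (204 + 43)/(2*43)) = √(-15334 - 247/(2*43)) = √(-15334 - 1*247/86) = √(-15334 - 247/86) = √(-1318971/86) = I*√113431506/86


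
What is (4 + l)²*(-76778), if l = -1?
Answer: -691002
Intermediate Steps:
(4 + l)²*(-76778) = (4 - 1)²*(-76778) = 3²*(-76778) = 9*(-76778) = -691002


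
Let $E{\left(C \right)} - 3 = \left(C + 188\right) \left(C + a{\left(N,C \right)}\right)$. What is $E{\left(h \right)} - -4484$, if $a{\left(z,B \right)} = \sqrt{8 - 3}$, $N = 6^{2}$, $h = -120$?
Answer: $-3673 + 68 \sqrt{5} \approx -3520.9$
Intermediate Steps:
$N = 36$
$a{\left(z,B \right)} = \sqrt{5}$
$E{\left(C \right)} = 3 + \left(188 + C\right) \left(C + \sqrt{5}\right)$ ($E{\left(C \right)} = 3 + \left(C + 188\right) \left(C + \sqrt{5}\right) = 3 + \left(188 + C\right) \left(C + \sqrt{5}\right)$)
$E{\left(h \right)} - -4484 = \left(3 + \left(-120\right)^{2} + 188 \left(-120\right) + 188 \sqrt{5} - 120 \sqrt{5}\right) - -4484 = \left(3 + 14400 - 22560 + 188 \sqrt{5} - 120 \sqrt{5}\right) + 4484 = \left(-8157 + 68 \sqrt{5}\right) + 4484 = -3673 + 68 \sqrt{5}$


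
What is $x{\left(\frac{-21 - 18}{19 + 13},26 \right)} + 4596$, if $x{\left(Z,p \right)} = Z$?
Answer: $\frac{147033}{32} \approx 4594.8$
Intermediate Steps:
$x{\left(\frac{-21 - 18}{19 + 13},26 \right)} + 4596 = \frac{-21 - 18}{19 + 13} + 4596 = - \frac{39}{32} + 4596 = \frac{147033}{32}$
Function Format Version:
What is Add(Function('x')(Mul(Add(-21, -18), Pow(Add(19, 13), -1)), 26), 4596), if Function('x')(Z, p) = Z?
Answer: Rational(147033, 32) ≈ 4594.8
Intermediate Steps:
Add(Function('x')(Mul(Add(-21, -18), Pow(Add(19, 13), -1)), 26), 4596) = Add(Mul(Add(-21, -18), Pow(Add(19, 13), -1)), 4596) = Add(Mul(-39, Pow(32, -1)), 4596) = Add(Mul(-39, Rational(1, 32)), 4596) = Add(Rational(-39, 32), 4596) = Rational(147033, 32)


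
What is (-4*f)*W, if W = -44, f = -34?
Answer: -5984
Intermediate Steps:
(-4*f)*W = -4*(-34)*(-44) = 136*(-44) = -5984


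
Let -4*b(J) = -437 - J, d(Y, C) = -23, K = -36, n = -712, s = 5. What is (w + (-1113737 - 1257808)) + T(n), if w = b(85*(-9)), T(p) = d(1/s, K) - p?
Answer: -2370938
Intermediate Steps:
b(J) = 437/4 + J/4 (b(J) = -(-437 - J)/4 = 437/4 + J/4)
T(p) = -23 - p
w = -82 (w = 437/4 + (85*(-9))/4 = 437/4 + (¼)*(-765) = 437/4 - 765/4 = -82)
(w + (-1113737 - 1257808)) + T(n) = (-82 + (-1113737 - 1257808)) + (-23 - 1*(-712)) = (-82 - 2371545) + (-23 + 712) = -2371627 + 689 = -2370938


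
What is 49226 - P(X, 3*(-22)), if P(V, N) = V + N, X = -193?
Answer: 49485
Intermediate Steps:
P(V, N) = N + V
49226 - P(X, 3*(-22)) = 49226 - (3*(-22) - 193) = 49226 - (-66 - 193) = 49226 - 1*(-259) = 49226 + 259 = 49485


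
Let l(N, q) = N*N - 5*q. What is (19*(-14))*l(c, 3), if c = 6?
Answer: -5586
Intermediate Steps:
l(N, q) = N² - 5*q
(19*(-14))*l(c, 3) = (19*(-14))*(6² - 5*3) = -266*(36 - 15) = -266*21 = -5586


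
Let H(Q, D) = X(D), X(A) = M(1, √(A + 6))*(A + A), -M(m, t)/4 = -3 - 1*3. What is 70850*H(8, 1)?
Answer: 3400800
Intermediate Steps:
M(m, t) = 24 (M(m, t) = -4*(-3 - 1*3) = -4*(-3 - 3) = -4*(-6) = 24)
X(A) = 48*A (X(A) = 24*(A + A) = 24*(2*A) = 48*A)
H(Q, D) = 48*D
70850*H(8, 1) = 70850*(48*1) = 70850*48 = 3400800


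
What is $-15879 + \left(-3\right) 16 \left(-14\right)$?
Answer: $-15207$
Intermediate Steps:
$-15879 + \left(-3\right) 16 \left(-14\right) = -15879 - -672 = -15879 + 672 = -15207$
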